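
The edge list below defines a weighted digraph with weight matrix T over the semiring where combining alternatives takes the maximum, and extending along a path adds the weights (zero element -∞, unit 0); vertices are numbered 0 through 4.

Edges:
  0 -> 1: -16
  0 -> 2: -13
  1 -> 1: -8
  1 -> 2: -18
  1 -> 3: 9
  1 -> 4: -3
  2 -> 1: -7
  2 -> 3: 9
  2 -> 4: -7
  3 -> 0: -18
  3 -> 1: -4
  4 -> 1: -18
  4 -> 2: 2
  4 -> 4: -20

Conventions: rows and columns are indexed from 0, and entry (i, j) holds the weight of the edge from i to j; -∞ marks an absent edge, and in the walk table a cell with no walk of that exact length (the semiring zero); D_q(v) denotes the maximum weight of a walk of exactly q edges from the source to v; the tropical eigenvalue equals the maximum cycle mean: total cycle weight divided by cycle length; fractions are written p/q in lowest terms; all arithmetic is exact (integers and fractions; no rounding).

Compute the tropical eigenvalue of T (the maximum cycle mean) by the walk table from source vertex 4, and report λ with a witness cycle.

q=0: [-∞, -∞, -∞, -∞, 0]
q=1: [-∞, -18, 2, -∞, -20]
q=2: [-∞, -5, -18, 11, -5]
q=3: [-7, 7, -3, 4, -8]
q=4: [-14, 0, -6, 16, 4]
q=5: [-2, 12, 6, 9, -3]
Optimal cycle mean attained by: cycle 1->3->1, total 9 + (-4), length 2.
Answer: λ = 5/2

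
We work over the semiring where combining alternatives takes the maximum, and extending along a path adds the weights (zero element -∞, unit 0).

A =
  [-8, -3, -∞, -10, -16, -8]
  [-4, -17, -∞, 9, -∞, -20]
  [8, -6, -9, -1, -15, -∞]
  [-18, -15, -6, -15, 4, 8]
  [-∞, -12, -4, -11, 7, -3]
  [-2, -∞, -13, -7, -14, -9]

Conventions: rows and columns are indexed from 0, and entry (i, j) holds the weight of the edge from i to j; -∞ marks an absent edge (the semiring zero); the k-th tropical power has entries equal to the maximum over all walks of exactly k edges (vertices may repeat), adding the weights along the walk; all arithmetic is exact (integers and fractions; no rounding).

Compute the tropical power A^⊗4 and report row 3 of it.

A^⊗2:
  [-7, -11, -16, 6, -6, -2]
  [-9, -6, 3, -6, 13, 17]
  [0, 5, -7, 3, 3, 7]
  [6, -8, 0, 1, 11, 1]
  [4, -5, 3, -3, 14, 4]
  [-5, -5, -13, -12, -3, 1]
A^⊗3:
  [-4, -9, 0, -2, 10, 14]
  [15, 1, 9, 10, 20, 10]
  [5, -3, -1, 14, 10, 11]
  [8, 3, 7, 1, 18, 9]
  [11, 2, 10, 4, 21, 11]
  [-1, -8, -7, 4, 4, -4]
A^⊗4:
  [12, -2, 6, 7, 17, 7]
  [17, 12, 16, 10, 27, 18]
  [9, 2, 8, 6, 18, 22]
  [15, 6, 14, 12, 25, 15]
  [18, 9, 17, 11, 28, 18]
  [1, -4, 0, 1, 11, 12]
Answer: row 3 of A^⊗4 = [15, 6, 14, 12, 25, 15]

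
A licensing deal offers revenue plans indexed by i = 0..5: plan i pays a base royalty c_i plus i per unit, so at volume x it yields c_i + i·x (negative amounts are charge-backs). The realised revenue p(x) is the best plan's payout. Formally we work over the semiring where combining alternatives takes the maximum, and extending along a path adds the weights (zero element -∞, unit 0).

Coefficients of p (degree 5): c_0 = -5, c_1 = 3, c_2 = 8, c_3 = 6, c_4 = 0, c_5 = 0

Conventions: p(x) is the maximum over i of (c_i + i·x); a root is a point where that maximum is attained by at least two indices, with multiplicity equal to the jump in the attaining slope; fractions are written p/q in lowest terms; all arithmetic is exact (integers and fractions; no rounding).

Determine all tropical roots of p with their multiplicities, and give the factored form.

hull edge (i=0, c=-5) to (i=1, c=3): slope 8, span 1
hull edge (i=1, c=3) to (i=2, c=8): slope 5, span 1
hull edge (i=2, c=8) to (i=3, c=6): slope -2, span 1
hull edge (i=3, c=6) to (i=5, c=0): slope -3, span 2
Factored form: p(x) = 0 ⊗ (x ⊕ (-8)) ⊗ (x ⊕ (-5)) ⊗ (x ⊕ 2) ⊗ (x ⊕ 3) ⊗ (x ⊕ 3)
Answer: roots = -8 (mult 1), -5 (mult 1), 2 (mult 1), 3 (mult 2)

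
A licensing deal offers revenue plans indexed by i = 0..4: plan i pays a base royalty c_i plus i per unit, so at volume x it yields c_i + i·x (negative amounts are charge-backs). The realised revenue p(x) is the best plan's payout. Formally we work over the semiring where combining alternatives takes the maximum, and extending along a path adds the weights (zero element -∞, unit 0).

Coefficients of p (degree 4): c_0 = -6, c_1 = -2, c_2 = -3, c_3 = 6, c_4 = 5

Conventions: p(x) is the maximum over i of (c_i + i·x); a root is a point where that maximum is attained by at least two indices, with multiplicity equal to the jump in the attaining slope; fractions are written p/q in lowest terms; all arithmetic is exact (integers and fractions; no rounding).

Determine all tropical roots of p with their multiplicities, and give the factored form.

hull edge (i=0, c=-6) to (i=3, c=6): slope 4, span 3
hull edge (i=3, c=6) to (i=4, c=5): slope -1, span 1
Factored form: p(x) = 5 ⊗ (x ⊕ (-4)) ⊗ (x ⊕ (-4)) ⊗ (x ⊕ (-4)) ⊗ (x ⊕ 1)
Answer: roots = -4 (mult 3), 1 (mult 1)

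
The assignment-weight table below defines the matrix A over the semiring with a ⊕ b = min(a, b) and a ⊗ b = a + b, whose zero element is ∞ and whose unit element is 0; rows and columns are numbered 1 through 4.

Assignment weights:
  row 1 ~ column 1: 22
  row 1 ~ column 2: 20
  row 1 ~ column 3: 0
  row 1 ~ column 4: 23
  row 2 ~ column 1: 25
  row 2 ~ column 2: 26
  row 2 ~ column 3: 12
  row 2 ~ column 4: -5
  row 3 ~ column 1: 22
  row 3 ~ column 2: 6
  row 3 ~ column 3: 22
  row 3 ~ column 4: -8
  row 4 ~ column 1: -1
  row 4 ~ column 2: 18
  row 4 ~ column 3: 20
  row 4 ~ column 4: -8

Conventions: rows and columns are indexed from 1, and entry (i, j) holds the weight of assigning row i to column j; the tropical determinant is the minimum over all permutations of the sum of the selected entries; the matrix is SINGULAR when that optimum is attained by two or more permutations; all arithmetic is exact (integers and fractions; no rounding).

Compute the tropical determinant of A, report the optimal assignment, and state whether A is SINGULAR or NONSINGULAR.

σ = (1, 2, 3, 4): 22 + 26 + 22 + (-8) = 62
σ = (1, 2, 4, 3): 22 + 26 + (-8) + 20 = 60
σ = (1, 3, 2, 4): 22 + 12 + 6 + (-8) = 32
σ = (1, 3, 4, 2): 22 + 12 + (-8) + 18 = 44
σ = (1, 4, 2, 3): 22 + (-5) + 6 + 20 = 43
σ = (1, 4, 3, 2): 22 + (-5) + 22 + 18 = 57
σ = (2, 1, 3, 4): 20 + 25 + 22 + (-8) = 59
σ = (2, 1, 4, 3): 20 + 25 + (-8) + 20 = 57
σ = (2, 3, 1, 4): 20 + 12 + 22 + (-8) = 46
σ = (2, 3, 4, 1): 20 + 12 + (-8) + (-1) = 23
σ = (2, 4, 1, 3): 20 + (-5) + 22 + 20 = 57
σ = (2, 4, 3, 1): 20 + (-5) + 22 + (-1) = 36
σ = (3, 1, 2, 4): 0 + 25 + 6 + (-8) = 23
σ = (3, 1, 4, 2): 0 + 25 + (-8) + 18 = 35
σ = (3, 2, 1, 4): 0 + 26 + 22 + (-8) = 40
σ = (3, 2, 4, 1): 0 + 26 + (-8) + (-1) = 17
σ = (3, 4, 1, 2): 0 + (-5) + 22 + 18 = 35
σ = (3, 4, 2, 1): 0 + (-5) + 6 + (-1) = 0
σ = (4, 1, 2, 3): 23 + 25 + 6 + 20 = 74
σ = (4, 1, 3, 2): 23 + 25 + 22 + 18 = 88
σ = (4, 2, 1, 3): 23 + 26 + 22 + 20 = 91
σ = (4, 2, 3, 1): 23 + 26 + 22 + (-1) = 70
σ = (4, 3, 1, 2): 23 + 12 + 22 + 18 = 75
σ = (4, 3, 2, 1): 23 + 12 + 6 + (-1) = 40
Optimal value attained by: σ = (3, 4, 2, 1).
Answer: det⊕(A) = 0; verdict: NONSINGULAR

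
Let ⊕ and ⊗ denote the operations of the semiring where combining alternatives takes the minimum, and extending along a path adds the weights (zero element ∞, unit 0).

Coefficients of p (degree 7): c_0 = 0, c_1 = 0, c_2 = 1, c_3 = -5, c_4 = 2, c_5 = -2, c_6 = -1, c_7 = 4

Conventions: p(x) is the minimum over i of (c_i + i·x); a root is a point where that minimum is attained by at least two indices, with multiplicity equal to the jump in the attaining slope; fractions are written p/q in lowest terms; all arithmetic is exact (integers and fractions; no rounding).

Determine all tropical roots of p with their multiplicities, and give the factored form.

hull edge (i=0, c=0) to (i=3, c=-5): slope -5/3, span 3
hull edge (i=3, c=-5) to (i=6, c=-1): slope 4/3, span 3
hull edge (i=6, c=-1) to (i=7, c=4): slope 5, span 1
Factored form: p(x) = 4 ⊗ (x ⊕ (-5)) ⊗ (x ⊕ (-4/3)) ⊗ (x ⊕ (-4/3)) ⊗ (x ⊕ (-4/3)) ⊗ (x ⊕ 5/3) ⊗ (x ⊕ 5/3) ⊗ (x ⊕ 5/3)
Answer: roots = -5 (mult 1), -4/3 (mult 3), 5/3 (mult 3)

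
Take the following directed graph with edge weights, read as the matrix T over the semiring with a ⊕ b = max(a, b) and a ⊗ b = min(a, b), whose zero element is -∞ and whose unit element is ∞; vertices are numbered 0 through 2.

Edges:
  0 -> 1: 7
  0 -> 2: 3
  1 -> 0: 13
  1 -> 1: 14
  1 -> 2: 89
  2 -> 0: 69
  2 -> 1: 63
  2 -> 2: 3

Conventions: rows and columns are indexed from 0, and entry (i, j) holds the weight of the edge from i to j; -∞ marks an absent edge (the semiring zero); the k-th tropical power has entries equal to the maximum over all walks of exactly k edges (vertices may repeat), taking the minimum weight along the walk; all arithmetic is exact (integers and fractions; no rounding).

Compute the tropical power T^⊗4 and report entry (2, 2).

T^⊗2:
  [7, 7, 7]
  [69, 63, 14]
  [13, 14, 63]
T^⊗3:
  [7, 7, 7]
  [14, 14, 63]
  [63, 63, 14]
T^⊗4:
  [7, 7, 7]
  [63, 63, 14]
  [14, 14, 63]
Key observation: the optimum is the walk 2->1->2->1->2, with weight 63 min 89 min 63 min 89 = 63.
Optimal value attained by: walk 2->1->2->1->2.
Answer: (T^⊗4)[2][2] = 63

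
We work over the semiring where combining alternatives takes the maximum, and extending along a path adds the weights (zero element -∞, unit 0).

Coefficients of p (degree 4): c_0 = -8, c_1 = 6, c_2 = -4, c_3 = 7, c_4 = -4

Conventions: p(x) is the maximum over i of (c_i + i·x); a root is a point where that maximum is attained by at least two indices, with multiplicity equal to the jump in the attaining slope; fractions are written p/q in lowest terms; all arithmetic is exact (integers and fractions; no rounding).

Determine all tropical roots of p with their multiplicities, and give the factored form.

hull edge (i=0, c=-8) to (i=1, c=6): slope 14, span 1
hull edge (i=1, c=6) to (i=3, c=7): slope 1/2, span 2
hull edge (i=3, c=7) to (i=4, c=-4): slope -11, span 1
Factored form: p(x) = -4 ⊗ (x ⊕ (-14)) ⊗ (x ⊕ (-1/2)) ⊗ (x ⊕ (-1/2)) ⊗ (x ⊕ 11)
Answer: roots = -14 (mult 1), -1/2 (mult 2), 11 (mult 1)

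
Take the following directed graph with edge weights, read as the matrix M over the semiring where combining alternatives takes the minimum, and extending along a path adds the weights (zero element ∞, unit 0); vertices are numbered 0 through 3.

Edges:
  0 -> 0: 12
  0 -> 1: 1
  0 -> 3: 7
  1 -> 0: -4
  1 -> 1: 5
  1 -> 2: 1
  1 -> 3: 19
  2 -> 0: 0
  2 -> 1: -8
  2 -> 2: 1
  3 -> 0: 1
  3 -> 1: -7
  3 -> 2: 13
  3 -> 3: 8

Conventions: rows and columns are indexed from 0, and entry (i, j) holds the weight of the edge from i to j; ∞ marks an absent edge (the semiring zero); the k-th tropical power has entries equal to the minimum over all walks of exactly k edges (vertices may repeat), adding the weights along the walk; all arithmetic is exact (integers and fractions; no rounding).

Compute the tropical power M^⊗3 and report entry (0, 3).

M^⊗2:
  [-3, 0, 2, 15]
  [1, -7, 2, 3]
  [-12, -7, -7, 7]
  [-11, -2, -6, 8]
M^⊗3:
  [-4, -6, 1, 4]
  [-11, -6, -6, 8]
  [-11, -15, -6, -5]
  [-6, -14, -5, -4]
Key observation: the optimum is the walk 0->1->0->3, with weight 1 + (-4) + 7 = 4.
Optimal value attained by: walk 0->1->0->3.
Answer: (M^⊗3)[0][3] = 4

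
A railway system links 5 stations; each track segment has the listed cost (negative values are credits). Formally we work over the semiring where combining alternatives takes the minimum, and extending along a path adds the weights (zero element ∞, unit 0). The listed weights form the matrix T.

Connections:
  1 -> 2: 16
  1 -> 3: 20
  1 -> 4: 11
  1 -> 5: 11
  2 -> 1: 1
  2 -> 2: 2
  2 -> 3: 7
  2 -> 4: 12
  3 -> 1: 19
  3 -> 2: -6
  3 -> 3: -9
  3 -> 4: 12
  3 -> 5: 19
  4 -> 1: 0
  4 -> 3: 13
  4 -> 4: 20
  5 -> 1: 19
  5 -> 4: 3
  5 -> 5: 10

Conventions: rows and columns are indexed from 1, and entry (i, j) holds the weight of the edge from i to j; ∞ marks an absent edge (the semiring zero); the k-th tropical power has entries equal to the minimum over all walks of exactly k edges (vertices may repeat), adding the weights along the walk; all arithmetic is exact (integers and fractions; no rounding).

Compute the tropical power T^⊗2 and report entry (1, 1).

T^⊗2:
  [11, 14, 11, 14, 21]
  [3, 1, -2, 12, 12]
  [-5, -15, -18, 3, 10]
  [20, 7, 4, 11, 11]
  [3, 35, 16, 13, 20]
Key observation: the optimum is the walk 1->4->1, with weight 11 + 0 = 11.
Optimal value attained by: walk 1->4->1.
Answer: (T^⊗2)[1][1] = 11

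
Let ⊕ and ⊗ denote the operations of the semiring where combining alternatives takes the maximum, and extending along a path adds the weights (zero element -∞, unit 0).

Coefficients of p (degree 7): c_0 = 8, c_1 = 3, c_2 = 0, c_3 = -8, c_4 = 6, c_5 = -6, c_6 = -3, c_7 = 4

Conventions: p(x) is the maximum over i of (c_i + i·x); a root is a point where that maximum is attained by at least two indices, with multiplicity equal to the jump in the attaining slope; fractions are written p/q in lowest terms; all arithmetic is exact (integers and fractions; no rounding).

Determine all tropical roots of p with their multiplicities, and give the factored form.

hull edge (i=0, c=8) to (i=4, c=6): slope -1/2, span 4
hull edge (i=4, c=6) to (i=7, c=4): slope -2/3, span 3
Factored form: p(x) = 4 ⊗ (x ⊕ 1/2) ⊗ (x ⊕ 1/2) ⊗ (x ⊕ 1/2) ⊗ (x ⊕ 1/2) ⊗ (x ⊕ 2/3) ⊗ (x ⊕ 2/3) ⊗ (x ⊕ 2/3)
Answer: roots = 1/2 (mult 4), 2/3 (mult 3)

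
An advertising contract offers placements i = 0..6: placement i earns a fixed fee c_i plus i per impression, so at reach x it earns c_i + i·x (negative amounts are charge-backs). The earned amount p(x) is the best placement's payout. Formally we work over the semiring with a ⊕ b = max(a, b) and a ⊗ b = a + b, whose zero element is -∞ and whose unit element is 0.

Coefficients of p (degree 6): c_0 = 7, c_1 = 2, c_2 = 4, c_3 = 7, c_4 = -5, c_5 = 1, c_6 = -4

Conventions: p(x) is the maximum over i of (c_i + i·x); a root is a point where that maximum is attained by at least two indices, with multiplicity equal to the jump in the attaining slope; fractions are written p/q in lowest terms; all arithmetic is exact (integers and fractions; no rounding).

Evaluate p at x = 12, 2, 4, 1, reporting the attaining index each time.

p(12) = max(7+0·12=7, 2+1·12=14, 4+2·12=28, 7+3·12=43, -5+4·12=43, 1+5·12=61, -4+6·12=68) = 68 (attained by i=6)
p(2) = max(7+0·2=7, 2+1·2=4, 4+2·2=8, 7+3·2=13, -5+4·2=3, 1+5·2=11, -4+6·2=8) = 13 (attained by i=3)
p(4) = max(7+0·4=7, 2+1·4=6, 4+2·4=12, 7+3·4=19, -5+4·4=11, 1+5·4=21, -4+6·4=20) = 21 (attained by i=5)
p(1) = max(7+0·1=7, 2+1·1=3, 4+2·1=6, 7+3·1=10, -5+4·1=-1, 1+5·1=6, -4+6·1=2) = 10 (attained by i=3)
Answer: p(12) = 68; p(2) = 13; p(4) = 21; p(1) = 10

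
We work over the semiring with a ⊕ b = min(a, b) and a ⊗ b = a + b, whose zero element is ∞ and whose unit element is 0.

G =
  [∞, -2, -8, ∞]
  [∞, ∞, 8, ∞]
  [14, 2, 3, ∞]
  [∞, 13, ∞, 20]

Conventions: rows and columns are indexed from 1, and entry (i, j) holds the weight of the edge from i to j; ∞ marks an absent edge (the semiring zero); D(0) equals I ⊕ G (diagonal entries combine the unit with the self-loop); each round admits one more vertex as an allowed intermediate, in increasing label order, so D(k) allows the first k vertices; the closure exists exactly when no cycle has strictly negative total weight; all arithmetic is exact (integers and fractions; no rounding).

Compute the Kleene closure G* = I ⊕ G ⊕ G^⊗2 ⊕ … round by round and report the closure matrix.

D(0):
  [0, -2, -8, ∞]
  [∞, 0, 8, ∞]
  [14, 2, 0, ∞]
  [∞, 13, ∞, 0]
D(1):
  [0, -2, -8, ∞]
  [∞, 0, 8, ∞]
  [14, 2, 0, ∞]
  [∞, 13, ∞, 0]
D(2):
  [0, -2, -8, ∞]
  [∞, 0, 8, ∞]
  [14, 2, 0, ∞]
  [∞, 13, 21, 0]
D(3):
  [0, -6, -8, ∞]
  [22, 0, 8, ∞]
  [14, 2, 0, ∞]
  [35, 13, 21, 0]
D(4):
  [0, -6, -8, ∞]
  [22, 0, 8, ∞]
  [14, 2, 0, ∞]
  [35, 13, 21, 0]
Answer: G* = [[0, -6, -8, ∞], [22, 0, 8, ∞], [14, 2, 0, ∞], [35, 13, 21, 0]]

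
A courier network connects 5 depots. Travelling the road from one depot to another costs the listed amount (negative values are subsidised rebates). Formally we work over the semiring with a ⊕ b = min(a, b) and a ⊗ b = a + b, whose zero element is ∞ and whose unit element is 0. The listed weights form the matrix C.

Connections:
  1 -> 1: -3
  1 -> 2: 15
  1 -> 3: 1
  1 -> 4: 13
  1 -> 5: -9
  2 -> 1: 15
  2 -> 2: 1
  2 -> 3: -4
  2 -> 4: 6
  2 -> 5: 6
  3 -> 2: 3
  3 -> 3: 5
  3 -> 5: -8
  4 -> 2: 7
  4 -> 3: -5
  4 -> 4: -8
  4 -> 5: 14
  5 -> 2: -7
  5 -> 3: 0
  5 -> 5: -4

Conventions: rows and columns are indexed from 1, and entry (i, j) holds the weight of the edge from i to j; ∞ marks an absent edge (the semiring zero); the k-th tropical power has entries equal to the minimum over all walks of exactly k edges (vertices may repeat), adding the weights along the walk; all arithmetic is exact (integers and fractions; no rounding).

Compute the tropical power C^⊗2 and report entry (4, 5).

C^⊗2:
  [-6, -16, -9, 5, -13]
  [12, -1, -3, -2, -12]
  [18, -15, -8, 9, -12]
  [22, -2, -13, -16, -13]
  [8, -11, -11, -1, -8]
Key observation: the optimum is the walk 4->3->5, with weight (-5) + (-8) = -13.
Optimal value attained by: walk 4->3->5.
Answer: (C^⊗2)[4][5] = -13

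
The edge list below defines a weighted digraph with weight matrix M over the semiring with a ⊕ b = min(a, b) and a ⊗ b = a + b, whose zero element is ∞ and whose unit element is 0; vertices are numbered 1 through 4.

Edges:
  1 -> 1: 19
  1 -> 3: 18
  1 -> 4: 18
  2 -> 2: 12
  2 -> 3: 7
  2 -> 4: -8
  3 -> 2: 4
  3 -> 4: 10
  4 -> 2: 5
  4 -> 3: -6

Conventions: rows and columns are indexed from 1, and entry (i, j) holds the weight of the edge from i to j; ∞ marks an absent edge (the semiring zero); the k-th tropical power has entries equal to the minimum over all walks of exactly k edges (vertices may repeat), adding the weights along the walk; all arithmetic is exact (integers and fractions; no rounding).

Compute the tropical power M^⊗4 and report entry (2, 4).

M^⊗2:
  [38, 22, 12, 28]
  [∞, -3, -14, 4]
  [∞, 15, 4, -4]
  [∞, -2, 12, -3]
M^⊗3:
  [57, 16, 22, 14]
  [∞, -10, -2, -11]
  [∞, 1, -10, 7]
  [∞, 2, -9, -10]
M^⊗4:
  [76, 19, 8, 8]
  [∞, -6, -17, -18]
  [∞, -6, 1, -7]
  [∞, -5, -16, -6]
Key observation: the optimum is the walk 2->4->3->2->4, with weight (-8) + (-6) + 4 + (-8) = -18.
Optimal value attained by: walk 2->4->3->2->4.
Answer: (M^⊗4)[2][4] = -18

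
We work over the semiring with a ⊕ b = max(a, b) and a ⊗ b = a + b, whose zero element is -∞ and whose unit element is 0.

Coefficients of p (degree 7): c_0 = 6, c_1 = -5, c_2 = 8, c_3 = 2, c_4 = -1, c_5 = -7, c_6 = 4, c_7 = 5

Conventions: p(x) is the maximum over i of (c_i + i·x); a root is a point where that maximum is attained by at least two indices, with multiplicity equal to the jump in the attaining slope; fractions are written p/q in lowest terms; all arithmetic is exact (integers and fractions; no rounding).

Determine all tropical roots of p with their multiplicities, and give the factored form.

hull edge (i=0, c=6) to (i=2, c=8): slope 1, span 2
hull edge (i=2, c=8) to (i=7, c=5): slope -3/5, span 5
Factored form: p(x) = 5 ⊗ (x ⊕ (-1)) ⊗ (x ⊕ (-1)) ⊗ (x ⊕ 3/5) ⊗ (x ⊕ 3/5) ⊗ (x ⊕ 3/5) ⊗ (x ⊕ 3/5) ⊗ (x ⊕ 3/5)
Answer: roots = -1 (mult 2), 3/5 (mult 5)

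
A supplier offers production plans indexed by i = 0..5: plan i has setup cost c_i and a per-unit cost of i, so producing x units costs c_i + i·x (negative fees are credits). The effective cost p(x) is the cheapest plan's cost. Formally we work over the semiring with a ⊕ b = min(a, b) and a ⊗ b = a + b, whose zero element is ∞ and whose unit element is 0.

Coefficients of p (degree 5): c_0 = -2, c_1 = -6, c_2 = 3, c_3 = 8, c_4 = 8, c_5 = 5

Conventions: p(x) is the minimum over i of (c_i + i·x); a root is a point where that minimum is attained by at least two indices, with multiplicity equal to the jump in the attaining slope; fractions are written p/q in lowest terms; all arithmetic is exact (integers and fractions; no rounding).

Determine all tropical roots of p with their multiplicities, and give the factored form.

hull edge (i=0, c=-2) to (i=1, c=-6): slope -4, span 1
hull edge (i=1, c=-6) to (i=5, c=5): slope 11/4, span 4
Factored form: p(x) = 5 ⊗ (x ⊕ (-11/4)) ⊗ (x ⊕ (-11/4)) ⊗ (x ⊕ (-11/4)) ⊗ (x ⊕ (-11/4)) ⊗ (x ⊕ 4)
Answer: roots = -11/4 (mult 4), 4 (mult 1)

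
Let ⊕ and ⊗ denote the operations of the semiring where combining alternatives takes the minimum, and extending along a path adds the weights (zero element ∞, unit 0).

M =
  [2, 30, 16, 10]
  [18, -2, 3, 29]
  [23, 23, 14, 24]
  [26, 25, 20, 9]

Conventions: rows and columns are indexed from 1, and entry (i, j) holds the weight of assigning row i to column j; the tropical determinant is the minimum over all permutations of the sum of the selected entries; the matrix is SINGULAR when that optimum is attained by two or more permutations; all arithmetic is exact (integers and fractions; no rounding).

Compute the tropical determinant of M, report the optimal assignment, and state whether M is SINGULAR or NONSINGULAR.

σ = (1, 2, 3, 4): 2 + (-2) + 14 + 9 = 23
σ = (1, 2, 4, 3): 2 + (-2) + 24 + 20 = 44
σ = (1, 3, 2, 4): 2 + 3 + 23 + 9 = 37
σ = (1, 3, 4, 2): 2 + 3 + 24 + 25 = 54
σ = (1, 4, 2, 3): 2 + 29 + 23 + 20 = 74
σ = (1, 4, 3, 2): 2 + 29 + 14 + 25 = 70
σ = (2, 1, 3, 4): 30 + 18 + 14 + 9 = 71
σ = (2, 1, 4, 3): 30 + 18 + 24 + 20 = 92
σ = (2, 3, 1, 4): 30 + 3 + 23 + 9 = 65
σ = (2, 3, 4, 1): 30 + 3 + 24 + 26 = 83
σ = (2, 4, 1, 3): 30 + 29 + 23 + 20 = 102
σ = (2, 4, 3, 1): 30 + 29 + 14 + 26 = 99
σ = (3, 1, 2, 4): 16 + 18 + 23 + 9 = 66
σ = (3, 1, 4, 2): 16 + 18 + 24 + 25 = 83
σ = (3, 2, 1, 4): 16 + (-2) + 23 + 9 = 46
σ = (3, 2, 4, 1): 16 + (-2) + 24 + 26 = 64
σ = (3, 4, 1, 2): 16 + 29 + 23 + 25 = 93
σ = (3, 4, 2, 1): 16 + 29 + 23 + 26 = 94
σ = (4, 1, 2, 3): 10 + 18 + 23 + 20 = 71
σ = (4, 1, 3, 2): 10 + 18 + 14 + 25 = 67
σ = (4, 2, 1, 3): 10 + (-2) + 23 + 20 = 51
σ = (4, 2, 3, 1): 10 + (-2) + 14 + 26 = 48
σ = (4, 3, 1, 2): 10 + 3 + 23 + 25 = 61
σ = (4, 3, 2, 1): 10 + 3 + 23 + 26 = 62
Optimal value attained by: σ = (1, 2, 3, 4).
Answer: det⊕(M) = 23; verdict: NONSINGULAR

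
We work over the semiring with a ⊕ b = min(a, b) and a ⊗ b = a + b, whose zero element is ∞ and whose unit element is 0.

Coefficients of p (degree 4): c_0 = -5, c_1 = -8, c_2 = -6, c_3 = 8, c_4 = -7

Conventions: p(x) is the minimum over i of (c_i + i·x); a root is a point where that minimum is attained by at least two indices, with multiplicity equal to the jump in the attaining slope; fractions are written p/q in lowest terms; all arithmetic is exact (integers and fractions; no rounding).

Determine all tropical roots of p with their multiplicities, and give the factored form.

hull edge (i=0, c=-5) to (i=1, c=-8): slope -3, span 1
hull edge (i=1, c=-8) to (i=4, c=-7): slope 1/3, span 3
Factored form: p(x) = -7 ⊗ (x ⊕ (-1/3)) ⊗ (x ⊕ (-1/3)) ⊗ (x ⊕ (-1/3)) ⊗ (x ⊕ 3)
Answer: roots = -1/3 (mult 3), 3 (mult 1)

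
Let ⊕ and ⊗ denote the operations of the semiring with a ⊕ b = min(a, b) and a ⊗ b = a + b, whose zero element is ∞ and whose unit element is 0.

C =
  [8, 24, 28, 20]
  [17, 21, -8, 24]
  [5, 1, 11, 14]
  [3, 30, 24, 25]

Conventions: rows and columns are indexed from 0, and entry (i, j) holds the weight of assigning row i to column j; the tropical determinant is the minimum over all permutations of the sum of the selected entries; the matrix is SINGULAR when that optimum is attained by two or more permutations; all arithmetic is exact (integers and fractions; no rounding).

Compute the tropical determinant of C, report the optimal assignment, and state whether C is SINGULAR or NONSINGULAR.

σ = (0, 1, 2, 3): 8 + 21 + 11 + 25 = 65
σ = (0, 1, 3, 2): 8 + 21 + 14 + 24 = 67
σ = (0, 2, 1, 3): 8 + (-8) + 1 + 25 = 26
σ = (0, 2, 3, 1): 8 + (-8) + 14 + 30 = 44
σ = (0, 3, 1, 2): 8 + 24 + 1 + 24 = 57
σ = (0, 3, 2, 1): 8 + 24 + 11 + 30 = 73
σ = (1, 0, 2, 3): 24 + 17 + 11 + 25 = 77
σ = (1, 0, 3, 2): 24 + 17 + 14 + 24 = 79
σ = (1, 2, 0, 3): 24 + (-8) + 5 + 25 = 46
σ = (1, 2, 3, 0): 24 + (-8) + 14 + 3 = 33
σ = (1, 3, 0, 2): 24 + 24 + 5 + 24 = 77
σ = (1, 3, 2, 0): 24 + 24 + 11 + 3 = 62
σ = (2, 0, 1, 3): 28 + 17 + 1 + 25 = 71
σ = (2, 0, 3, 1): 28 + 17 + 14 + 30 = 89
σ = (2, 1, 0, 3): 28 + 21 + 5 + 25 = 79
σ = (2, 1, 3, 0): 28 + 21 + 14 + 3 = 66
σ = (2, 3, 0, 1): 28 + 24 + 5 + 30 = 87
σ = (2, 3, 1, 0): 28 + 24 + 1 + 3 = 56
σ = (3, 0, 1, 2): 20 + 17 + 1 + 24 = 62
σ = (3, 0, 2, 1): 20 + 17 + 11 + 30 = 78
σ = (3, 1, 0, 2): 20 + 21 + 5 + 24 = 70
σ = (3, 1, 2, 0): 20 + 21 + 11 + 3 = 55
σ = (3, 2, 0, 1): 20 + (-8) + 5 + 30 = 47
σ = (3, 2, 1, 0): 20 + (-8) + 1 + 3 = 16
Optimal value attained by: σ = (3, 2, 1, 0).
Answer: det⊕(C) = 16; verdict: NONSINGULAR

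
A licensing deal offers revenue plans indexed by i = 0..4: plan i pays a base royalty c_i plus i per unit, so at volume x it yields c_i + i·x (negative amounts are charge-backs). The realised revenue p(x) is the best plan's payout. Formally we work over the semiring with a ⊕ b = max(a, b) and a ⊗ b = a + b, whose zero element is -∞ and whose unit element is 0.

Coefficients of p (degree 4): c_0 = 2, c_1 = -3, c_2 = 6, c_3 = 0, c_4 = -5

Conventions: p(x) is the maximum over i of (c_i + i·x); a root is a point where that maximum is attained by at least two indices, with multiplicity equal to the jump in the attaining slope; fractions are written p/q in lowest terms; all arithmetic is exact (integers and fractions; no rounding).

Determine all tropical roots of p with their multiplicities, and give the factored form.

hull edge (i=0, c=2) to (i=2, c=6): slope 2, span 2
hull edge (i=2, c=6) to (i=4, c=-5): slope -11/2, span 2
Factored form: p(x) = -5 ⊗ (x ⊕ (-2)) ⊗ (x ⊕ (-2)) ⊗ (x ⊕ 11/2) ⊗ (x ⊕ 11/2)
Answer: roots = -2 (mult 2), 11/2 (mult 2)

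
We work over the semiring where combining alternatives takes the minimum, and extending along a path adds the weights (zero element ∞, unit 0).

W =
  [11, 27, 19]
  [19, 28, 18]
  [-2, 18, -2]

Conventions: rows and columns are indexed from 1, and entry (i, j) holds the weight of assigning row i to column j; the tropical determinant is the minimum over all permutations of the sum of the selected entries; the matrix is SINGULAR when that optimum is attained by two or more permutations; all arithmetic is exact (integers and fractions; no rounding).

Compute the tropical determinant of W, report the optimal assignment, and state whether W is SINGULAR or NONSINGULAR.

σ = (1, 2, 3): 11 + 28 + (-2) = 37
σ = (1, 3, 2): 11 + 18 + 18 = 47
σ = (2, 1, 3): 27 + 19 + (-2) = 44
σ = (2, 3, 1): 27 + 18 + (-2) = 43
σ = (3, 1, 2): 19 + 19 + 18 = 56
σ = (3, 2, 1): 19 + 28 + (-2) = 45
Optimal value attained by: σ = (1, 2, 3).
Answer: det⊕(W) = 37; verdict: NONSINGULAR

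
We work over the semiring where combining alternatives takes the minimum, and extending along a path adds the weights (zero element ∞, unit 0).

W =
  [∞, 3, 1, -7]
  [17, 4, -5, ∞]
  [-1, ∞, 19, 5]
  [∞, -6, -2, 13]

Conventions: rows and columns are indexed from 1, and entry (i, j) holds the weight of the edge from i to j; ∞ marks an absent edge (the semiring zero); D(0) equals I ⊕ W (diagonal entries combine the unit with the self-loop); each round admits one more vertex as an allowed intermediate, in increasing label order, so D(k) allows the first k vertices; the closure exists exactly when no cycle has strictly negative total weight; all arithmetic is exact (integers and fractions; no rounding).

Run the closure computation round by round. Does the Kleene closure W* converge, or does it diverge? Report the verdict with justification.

D(0):
  [0, 3, 1, -7]
  [17, 0, -5, ∞]
  [-1, ∞, 0, 5]
  [∞, -6, -2, 0]
D(1):
  [0, 3, 1, -7]
  [17, 0, -5, 10]
  [-1, 2, 0, -8]
  [∞, -6, -2, 0]
Detection: at round 2, diagonal entry (3, 3) turns strictly negative.
Key observation: the cycle 3->1->2->3 has total weight (-1) + 3 + (-5), which is strictly negative.
Answer: DIVERGES — negative cycle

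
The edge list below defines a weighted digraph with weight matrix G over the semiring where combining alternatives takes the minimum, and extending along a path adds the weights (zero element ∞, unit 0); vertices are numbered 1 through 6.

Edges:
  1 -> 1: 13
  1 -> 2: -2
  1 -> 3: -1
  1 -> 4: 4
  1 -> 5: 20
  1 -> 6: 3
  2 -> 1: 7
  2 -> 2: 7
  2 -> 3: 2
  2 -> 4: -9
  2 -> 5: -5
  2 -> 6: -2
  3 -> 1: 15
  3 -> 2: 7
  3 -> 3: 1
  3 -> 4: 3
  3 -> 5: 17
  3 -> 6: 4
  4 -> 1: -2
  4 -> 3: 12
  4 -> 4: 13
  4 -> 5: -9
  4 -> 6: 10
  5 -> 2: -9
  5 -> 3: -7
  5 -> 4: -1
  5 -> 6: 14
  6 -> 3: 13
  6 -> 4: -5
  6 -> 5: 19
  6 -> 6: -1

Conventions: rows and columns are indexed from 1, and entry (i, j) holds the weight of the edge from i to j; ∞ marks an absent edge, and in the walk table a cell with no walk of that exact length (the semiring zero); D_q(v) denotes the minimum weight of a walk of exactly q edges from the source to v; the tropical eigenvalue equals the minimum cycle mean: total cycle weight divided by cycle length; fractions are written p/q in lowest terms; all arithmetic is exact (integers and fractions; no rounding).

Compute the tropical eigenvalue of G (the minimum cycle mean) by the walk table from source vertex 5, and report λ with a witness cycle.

q=0: [∞, ∞, ∞, ∞, 0, ∞]
q=1: [∞, -9, -7, -1, ∞, 14]
q=2: [-3, -2, -7, -18, -14, -11]
q=3: [-20, -23, -21, -16, -27, -12]
q=4: [-18, -36, -34, -32, -28, -25]
q=5: [-34, -37, -35, -45, -41, -38]
q=6: [-47, -50, -48, -46, -54, -39]
Optimal cycle mean attained by: cycle 2->4->5->2, total (-9) + (-9) + (-9), length 3.
Answer: λ = -9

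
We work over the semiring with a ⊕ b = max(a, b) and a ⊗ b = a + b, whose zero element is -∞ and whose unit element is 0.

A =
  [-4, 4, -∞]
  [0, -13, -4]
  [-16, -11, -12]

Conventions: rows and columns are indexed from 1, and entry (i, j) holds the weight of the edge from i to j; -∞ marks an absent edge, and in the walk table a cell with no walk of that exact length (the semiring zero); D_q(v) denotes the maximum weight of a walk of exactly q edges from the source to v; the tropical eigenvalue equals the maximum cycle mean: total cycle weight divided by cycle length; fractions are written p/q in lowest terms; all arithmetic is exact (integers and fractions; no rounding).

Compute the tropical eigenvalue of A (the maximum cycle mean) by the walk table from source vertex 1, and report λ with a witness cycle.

q=0: [0, -∞, -∞]
q=1: [-4, 4, -∞]
q=2: [4, 0, 0]
q=3: [0, 8, -4]
Optimal cycle mean attained by: cycle 1->2->1, total 4 + 0, length 2.
Answer: λ = 2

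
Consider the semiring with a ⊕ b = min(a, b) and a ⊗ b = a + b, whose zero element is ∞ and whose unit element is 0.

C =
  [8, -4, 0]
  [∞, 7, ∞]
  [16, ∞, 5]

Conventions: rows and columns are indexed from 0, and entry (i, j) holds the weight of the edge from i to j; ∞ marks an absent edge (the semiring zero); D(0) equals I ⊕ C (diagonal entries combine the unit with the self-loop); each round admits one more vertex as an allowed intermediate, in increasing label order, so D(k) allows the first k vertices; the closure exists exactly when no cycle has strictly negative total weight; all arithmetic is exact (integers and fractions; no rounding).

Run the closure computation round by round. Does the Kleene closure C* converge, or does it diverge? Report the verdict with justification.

D(0):
  [0, -4, 0]
  [∞, 0, ∞]
  [16, ∞, 0]
D(1):
  [0, -4, 0]
  [∞, 0, ∞]
  [16, 12, 0]
D(2):
  [0, -4, 0]
  [∞, 0, ∞]
  [16, 12, 0]
D(3):
  [0, -4, 0]
  [∞, 0, ∞]
  [16, 12, 0]
Key observation: every diagonal entry stays at the unit through all rounds, so no improving cycle exists.
Answer: CONVERGES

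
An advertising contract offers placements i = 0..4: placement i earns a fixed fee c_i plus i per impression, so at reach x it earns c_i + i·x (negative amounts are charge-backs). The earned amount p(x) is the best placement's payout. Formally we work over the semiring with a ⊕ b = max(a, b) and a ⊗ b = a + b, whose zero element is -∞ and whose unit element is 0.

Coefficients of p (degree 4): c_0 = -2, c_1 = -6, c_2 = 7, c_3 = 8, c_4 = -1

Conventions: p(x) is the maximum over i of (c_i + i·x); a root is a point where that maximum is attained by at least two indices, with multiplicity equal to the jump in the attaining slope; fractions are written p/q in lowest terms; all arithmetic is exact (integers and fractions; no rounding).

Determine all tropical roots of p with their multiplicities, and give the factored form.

hull edge (i=0, c=-2) to (i=2, c=7): slope 9/2, span 2
hull edge (i=2, c=7) to (i=3, c=8): slope 1, span 1
hull edge (i=3, c=8) to (i=4, c=-1): slope -9, span 1
Factored form: p(x) = -1 ⊗ (x ⊕ (-9/2)) ⊗ (x ⊕ (-9/2)) ⊗ (x ⊕ (-1)) ⊗ (x ⊕ 9)
Answer: roots = -9/2 (mult 2), -1 (mult 1), 9 (mult 1)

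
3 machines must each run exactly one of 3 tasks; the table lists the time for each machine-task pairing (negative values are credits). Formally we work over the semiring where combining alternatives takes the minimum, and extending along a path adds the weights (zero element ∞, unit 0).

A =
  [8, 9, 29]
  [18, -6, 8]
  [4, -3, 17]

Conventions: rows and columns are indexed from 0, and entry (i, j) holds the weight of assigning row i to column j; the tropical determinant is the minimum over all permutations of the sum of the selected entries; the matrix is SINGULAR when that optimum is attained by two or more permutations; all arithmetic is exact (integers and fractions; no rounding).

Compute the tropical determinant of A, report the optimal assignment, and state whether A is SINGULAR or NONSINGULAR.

σ = (0, 1, 2): 8 + (-6) + 17 = 19
σ = (0, 2, 1): 8 + 8 + (-3) = 13
σ = (1, 0, 2): 9 + 18 + 17 = 44
σ = (1, 2, 0): 9 + 8 + 4 = 21
σ = (2, 0, 1): 29 + 18 + (-3) = 44
σ = (2, 1, 0): 29 + (-6) + 4 = 27
Optimal value attained by: σ = (0, 2, 1).
Answer: det⊕(A) = 13; verdict: NONSINGULAR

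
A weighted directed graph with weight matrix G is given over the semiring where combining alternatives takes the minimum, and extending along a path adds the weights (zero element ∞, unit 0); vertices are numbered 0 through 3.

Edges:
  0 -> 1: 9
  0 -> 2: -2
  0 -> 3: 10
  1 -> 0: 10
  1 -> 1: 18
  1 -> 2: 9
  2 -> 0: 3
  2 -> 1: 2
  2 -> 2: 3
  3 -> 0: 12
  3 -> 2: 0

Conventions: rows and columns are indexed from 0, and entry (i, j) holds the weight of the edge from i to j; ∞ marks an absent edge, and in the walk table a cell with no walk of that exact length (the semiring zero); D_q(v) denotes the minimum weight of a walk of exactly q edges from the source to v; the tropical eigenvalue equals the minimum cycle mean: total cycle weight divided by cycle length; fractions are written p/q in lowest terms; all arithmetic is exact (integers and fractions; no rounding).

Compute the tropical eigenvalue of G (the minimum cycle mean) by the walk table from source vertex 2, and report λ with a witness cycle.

q=0: [∞, ∞, 0, ∞]
q=1: [3, 2, 3, ∞]
q=2: [6, 5, 1, 13]
q=3: [4, 3, 4, 16]
q=4: [7, 6, 2, 14]
Optimal cycle mean attained by: cycle 0->2->0, total (-2) + 3, length 2.
Answer: λ = 1/2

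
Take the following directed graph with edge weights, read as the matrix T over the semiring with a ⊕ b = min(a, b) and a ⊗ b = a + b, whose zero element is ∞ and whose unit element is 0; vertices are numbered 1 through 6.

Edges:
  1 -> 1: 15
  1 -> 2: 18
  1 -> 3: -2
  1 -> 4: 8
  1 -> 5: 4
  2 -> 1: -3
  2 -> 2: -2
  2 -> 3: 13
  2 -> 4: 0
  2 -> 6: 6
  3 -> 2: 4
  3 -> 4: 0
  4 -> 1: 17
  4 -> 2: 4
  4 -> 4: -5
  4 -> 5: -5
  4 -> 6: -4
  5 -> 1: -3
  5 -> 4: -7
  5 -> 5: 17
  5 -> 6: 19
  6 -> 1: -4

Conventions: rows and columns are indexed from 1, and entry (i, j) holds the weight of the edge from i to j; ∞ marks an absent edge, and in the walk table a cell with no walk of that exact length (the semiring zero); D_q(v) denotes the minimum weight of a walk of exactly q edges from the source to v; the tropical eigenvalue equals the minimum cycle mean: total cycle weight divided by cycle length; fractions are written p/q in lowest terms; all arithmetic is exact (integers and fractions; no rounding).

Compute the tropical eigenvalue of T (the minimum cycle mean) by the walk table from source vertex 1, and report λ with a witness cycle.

q=0: [0, ∞, ∞, ∞, ∞, ∞]
q=1: [15, 18, -2, 8, 4, ∞]
q=2: [1, 2, 13, -3, 3, 4]
q=3: [-1, 0, -1, -8, -8, -7]
q=4: [-11, -4, -3, -15, -13, -12]
q=5: [-16, -11, -13, -20, -20, -19]
q=6: [-23, -16, -18, -27, -25, -24]
Optimal cycle mean attained by: cycle 4->5->4, total (-5) + (-7), length 2.
Answer: λ = -6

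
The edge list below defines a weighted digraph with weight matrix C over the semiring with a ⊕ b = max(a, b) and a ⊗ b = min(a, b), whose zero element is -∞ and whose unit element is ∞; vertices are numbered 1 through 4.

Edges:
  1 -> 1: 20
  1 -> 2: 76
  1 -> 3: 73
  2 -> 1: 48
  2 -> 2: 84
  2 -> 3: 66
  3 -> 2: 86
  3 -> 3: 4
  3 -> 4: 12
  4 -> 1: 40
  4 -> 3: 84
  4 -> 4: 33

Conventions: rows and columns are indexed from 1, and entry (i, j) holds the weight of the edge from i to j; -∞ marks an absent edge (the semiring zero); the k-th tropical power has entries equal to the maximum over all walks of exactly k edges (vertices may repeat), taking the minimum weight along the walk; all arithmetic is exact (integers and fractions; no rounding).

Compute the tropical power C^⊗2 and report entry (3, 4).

C^⊗2:
  [48, 76, 66, 12]
  [48, 84, 66, 12]
  [48, 84, 66, 12]
  [33, 84, 40, 33]
Key observation: the optimum is the walk 3->4->4, with weight 12 min 33 = 12.
Optimal value attained by: walk 3->4->4.
Answer: (C^⊗2)[3][4] = 12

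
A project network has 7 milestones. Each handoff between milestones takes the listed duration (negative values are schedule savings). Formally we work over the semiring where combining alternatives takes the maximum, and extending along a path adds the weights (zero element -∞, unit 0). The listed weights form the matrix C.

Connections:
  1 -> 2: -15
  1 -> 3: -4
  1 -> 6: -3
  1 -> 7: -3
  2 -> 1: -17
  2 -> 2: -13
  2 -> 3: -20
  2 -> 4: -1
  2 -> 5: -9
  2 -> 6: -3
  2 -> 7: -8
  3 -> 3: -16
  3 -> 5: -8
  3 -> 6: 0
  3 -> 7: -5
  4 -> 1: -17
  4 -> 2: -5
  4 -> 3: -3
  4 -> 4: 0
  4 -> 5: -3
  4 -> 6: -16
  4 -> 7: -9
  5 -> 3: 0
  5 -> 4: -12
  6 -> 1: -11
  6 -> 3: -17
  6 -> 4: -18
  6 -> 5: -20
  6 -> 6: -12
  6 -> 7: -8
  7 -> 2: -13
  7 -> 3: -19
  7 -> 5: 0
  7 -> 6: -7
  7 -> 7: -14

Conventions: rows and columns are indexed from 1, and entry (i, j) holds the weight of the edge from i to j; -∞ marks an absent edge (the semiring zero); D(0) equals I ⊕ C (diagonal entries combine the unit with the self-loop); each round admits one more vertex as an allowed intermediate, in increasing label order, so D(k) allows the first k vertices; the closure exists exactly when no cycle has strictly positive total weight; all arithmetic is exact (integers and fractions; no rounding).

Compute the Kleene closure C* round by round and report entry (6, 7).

D(0):
  [0, -15, -4, -∞, -∞, -3, -3]
  [-17, 0, -20, -1, -9, -3, -8]
  [-∞, -∞, 0, -∞, -8, 0, -5]
  [-17, -5, -3, 0, -3, -16, -9]
  [-∞, -∞, 0, -12, 0, -∞, -∞]
  [-11, -∞, -17, -18, -20, 0, -8]
  [-∞, -13, -19, -∞, 0, -7, 0]
D(1):
  [0, -15, -4, -∞, -∞, -3, -3]
  [-17, 0, -20, -1, -9, -3, -8]
  [-∞, -∞, 0, -∞, -8, 0, -5]
  [-17, -5, -3, 0, -3, -16, -9]
  [-∞, -∞, 0, -12, 0, -∞, -∞]
  [-11, -26, -15, -18, -20, 0, -8]
  [-∞, -13, -19, -∞, 0, -7, 0]
D(2):
  [0, -15, -4, -16, -24, -3, -3]
  [-17, 0, -20, -1, -9, -3, -8]
  [-∞, -∞, 0, -∞, -8, 0, -5]
  [-17, -5, -3, 0, -3, -8, -9]
  [-∞, -∞, 0, -12, 0, -∞, -∞]
  [-11, -26, -15, -18, -20, 0, -8]
  [-30, -13, -19, -14, 0, -7, 0]
D(3):
  [0, -15, -4, -16, -12, -3, -3]
  [-17, 0, -20, -1, -9, -3, -8]
  [-∞, -∞, 0, -∞, -8, 0, -5]
  [-17, -5, -3, 0, -3, -3, -8]
  [-∞, -∞, 0, -12, 0, 0, -5]
  [-11, -26, -15, -18, -20, 0, -8]
  [-30, -13, -19, -14, 0, -7, 0]
D(4):
  [0, -15, -4, -16, -12, -3, -3]
  [-17, 0, -4, -1, -4, -3, -8]
  [-∞, -∞, 0, -∞, -8, 0, -5]
  [-17, -5, -3, 0, -3, -3, -8]
  [-29, -17, 0, -12, 0, 0, -5]
  [-11, -23, -15, -18, -20, 0, -8]
  [-30, -13, -17, -14, 0, -7, 0]
D(5):
  [0, -15, -4, -16, -12, -3, -3]
  [-17, 0, -4, -1, -4, -3, -8]
  [-37, -25, 0, -20, -8, 0, -5]
  [-17, -5, -3, 0, -3, -3, -8]
  [-29, -17, 0, -12, 0, 0, -5]
  [-11, -23, -15, -18, -20, 0, -8]
  [-29, -13, 0, -12, 0, 0, 0]
D(6):
  [0, -15, -4, -16, -12, -3, -3]
  [-14, 0, -4, -1, -4, -3, -8]
  [-11, -23, 0, -18, -8, 0, -5]
  [-14, -5, -3, 0, -3, -3, -8]
  [-11, -17, 0, -12, 0, 0, -5]
  [-11, -23, -15, -18, -20, 0, -8]
  [-11, -13, 0, -12, 0, 0, 0]
D(7):
  [0, -15, -3, -15, -3, -3, -3]
  [-14, 0, -4, -1, -4, -3, -8]
  [-11, -18, 0, -17, -5, 0, -5]
  [-14, -5, -3, 0, -3, -3, -8]
  [-11, -17, 0, -12, 0, 0, -5]
  [-11, -21, -8, -18, -8, 0, -8]
  [-11, -13, 0, -12, 0, 0, 0]
Answer: C*[6][7] = -8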